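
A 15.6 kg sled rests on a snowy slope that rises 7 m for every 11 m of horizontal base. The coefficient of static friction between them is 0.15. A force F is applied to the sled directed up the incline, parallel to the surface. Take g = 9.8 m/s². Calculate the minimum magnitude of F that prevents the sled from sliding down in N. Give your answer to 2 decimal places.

62.73 N

The normal force is N = mg cos 32.47° = 128.979 N. With F at its minimum the sled is on the verge of sliding down, so static friction is at its maximum μ_s N = 0.15 × 128.979 = 19.347 N and acts up the slope.
Equilibrium along the incline: F + μ_s N = mg sin 32.47°, so F = 82.078 − 19.347 = 62.731 N.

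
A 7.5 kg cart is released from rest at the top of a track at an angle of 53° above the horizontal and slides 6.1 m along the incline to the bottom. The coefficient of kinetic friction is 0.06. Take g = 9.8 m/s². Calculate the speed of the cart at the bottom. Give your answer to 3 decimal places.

The weight component along the incline is mg sin 53° = 58.700 N and the normal force is N = mg cos 53° = 44.233 N.
Friction up the slope is f = μN = 0.06 × 44.233 = 2.654 N, so the net downslope force is 58.700 − 2.654 = 56.046 N and a = 56.046 / 7.5 = 7.4728 m/s².
Starting from rest over a distance of 6.1 m, v² = 2aL = 2 × 7.4728 × 6.1 = 91.1682, so v = 9.5482 m/s.

9.548 m/s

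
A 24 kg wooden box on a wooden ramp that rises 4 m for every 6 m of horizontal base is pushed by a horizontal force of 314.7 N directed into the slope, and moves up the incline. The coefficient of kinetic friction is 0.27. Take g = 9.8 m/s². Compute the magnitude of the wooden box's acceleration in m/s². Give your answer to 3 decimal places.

1.309 m/s²

The horizontal push has components F cos 33.69° = 314.7 × 0.8321 = 261.862 N up the incline and F sin 33.69° = 314.7 × 0.5547 = 174.564 N pressing into the surface.
The normal force is therefore N = mg cos 33.69° + F sin 33.69° = 195.710 + 174.564 = 370.274 N, and kinetic friction down the slope is μN = 0.27 × 370.274 = 99.974 N.
Along the incline: F cos 33.69° − mg sin 33.69° − μN = ma, so 261.862 − 130.465 − 99.974 = 24 a, giving a = 1.3093 m/s².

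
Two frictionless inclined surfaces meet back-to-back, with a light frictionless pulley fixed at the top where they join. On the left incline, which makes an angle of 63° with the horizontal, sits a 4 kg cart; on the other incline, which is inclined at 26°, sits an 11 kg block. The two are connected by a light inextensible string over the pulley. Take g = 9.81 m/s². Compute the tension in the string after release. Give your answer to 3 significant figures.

Resolve each weight along its own incline: the 4 kg mass has component 4 × 9.81 × sin 63° = 34.963 N down its slope, and the 11 kg mass has 11 × 9.81 × sin 26° = 47.305 N down its slope.
The 11 kg side's 47.305 N exceeds the other side's 34.963 N, so that mass slides down and the 4 kg mass slides up. Taking that direction as positive, Newton's second law for the whole system gives 47.305 − 34.963 = (4 + 11) a, so a = 12.342 / 15 = 0.8228 m/s².
For the 4 kg mass (up-slope positive): T − 34.963 = 4 × 0.8228, so T = 38.254 N.

38.3 N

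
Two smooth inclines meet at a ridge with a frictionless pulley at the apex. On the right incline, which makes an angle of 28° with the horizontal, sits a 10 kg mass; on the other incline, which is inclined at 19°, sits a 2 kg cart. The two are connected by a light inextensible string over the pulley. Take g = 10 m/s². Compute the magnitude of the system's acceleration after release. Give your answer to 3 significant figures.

Resolve each weight along its own incline: the 10 kg mass has component 10 × 10 × sin 28° = 46.947 N down its slope, and the 2 kg mass has 2 × 10 × sin 19° = 6.511 N down its slope.
The 10 kg side's 46.947 N exceeds the other side's 6.511 N, so that mass slides down and the 2 kg mass slides up. Taking that direction as positive, Newton's second law for the whole system gives 46.947 − 6.511 = (10 + 2) a, so a = 40.436 / 12 = 3.3697 m/s².

3.37 m/s²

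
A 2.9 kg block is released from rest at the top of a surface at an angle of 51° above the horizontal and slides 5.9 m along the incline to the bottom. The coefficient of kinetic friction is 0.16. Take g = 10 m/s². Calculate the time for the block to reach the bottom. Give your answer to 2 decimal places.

The weight component along the incline is mg sin 51° = 22.537 N and the normal force is N = mg cos 51° = 18.250 N.
Friction up the slope is f = μN = 0.16 × 18.250 = 2.920 N, so the net downslope force is 22.537 − 2.920 = 19.617 N and a = 19.617 / 2.9 = 6.7645 m/s².
Starting from rest, L = ½at², so t = √(2L/a) = √(2 × 5.9 / 6.7645) = 1.3208 s.

1.32 s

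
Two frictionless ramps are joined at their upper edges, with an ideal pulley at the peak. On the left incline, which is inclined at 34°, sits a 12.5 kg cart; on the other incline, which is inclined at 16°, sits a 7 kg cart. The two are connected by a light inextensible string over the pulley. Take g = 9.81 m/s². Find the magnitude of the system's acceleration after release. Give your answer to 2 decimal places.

2.55 m/s²

Resolve each weight along its own incline: the 12.5 kg mass has component 12.5 × 9.81 × sin 34° = 68.571 N down its slope, and the 7 kg mass has 7 × 9.81 × sin 16° = 18.928 N down its slope.
The 12.5 kg side's 68.571 N exceeds the other side's 18.928 N, so that mass slides down and the 7 kg mass slides up. Taking that direction as positive, Newton's second law for the whole system gives 68.571 − 18.928 = (12.5 + 7) a, so a = 49.643 / 19.5 = 2.5458 m/s².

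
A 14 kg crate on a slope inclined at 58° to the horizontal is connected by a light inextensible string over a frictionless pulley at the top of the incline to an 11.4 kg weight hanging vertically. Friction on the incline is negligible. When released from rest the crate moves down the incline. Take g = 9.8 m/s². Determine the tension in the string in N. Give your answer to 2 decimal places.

113.80 N

For the crate on the incline: the weight component along the slope is m₁g sin 58° = 14 × 9.8 × 0.8480 = 116.346 N and the normal force is N = m₁g cos 58° = 72.705 N.
Newton's second law for the crate (down-slope positive): 116.346 − T = 14 a. For the hanging weight (upward positive): T − 11.4 × 9.8 = 11.4 a.
Adding the two equations eliminates T: 4.626 = 25.4 a, so a = 0.1821 m/s².
Then from the hanging weight's equation, T = 11.4 × (9.8 + 0.1821) = 113.796 N.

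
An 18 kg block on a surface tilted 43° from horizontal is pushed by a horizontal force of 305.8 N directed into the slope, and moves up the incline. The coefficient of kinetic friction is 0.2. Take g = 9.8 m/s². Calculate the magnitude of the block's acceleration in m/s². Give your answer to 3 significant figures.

1.99 m/s²

The horizontal push has components F cos 43° = 305.8 × 0.7314 = 223.662 N up the incline and F sin 43° = 305.8 × 0.6820 = 208.556 N pressing into the surface.
The normal force is therefore N = mg cos 43° + F sin 43° = 129.019 + 208.556 = 337.575 N, and kinetic friction down the slope is μN = 0.2 × 337.575 = 67.515 N.
Along the incline: F cos 43° − mg sin 43° − μN = ma, so 223.662 − 120.305 − 67.515 = 18 a, giving a = 1.9912 m/s².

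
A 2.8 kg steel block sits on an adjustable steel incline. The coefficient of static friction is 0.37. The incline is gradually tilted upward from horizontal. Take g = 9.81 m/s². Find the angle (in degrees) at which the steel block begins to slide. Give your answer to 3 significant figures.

At the threshold of sliding, static friction is at its maximum μ_s N and exactly balances the weight component along the incline: mg sin θ = μ_s mg cos θ.
Hence tan θ = μ_s = 0.37, so θ = arctan(0.37) = 20.3045°.

20.3°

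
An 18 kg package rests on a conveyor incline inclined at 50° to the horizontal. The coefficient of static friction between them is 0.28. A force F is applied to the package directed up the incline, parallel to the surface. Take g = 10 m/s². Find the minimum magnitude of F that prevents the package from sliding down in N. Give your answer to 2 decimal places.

105.49 N

The normal force is N = mg cos 50° = 115.702 N. With F at its minimum the package is on the verge of sliding down, so static friction is at its maximum μ_s N = 0.28 × 115.702 = 32.397 N and acts up the slope.
Equilibrium along the incline: F + μ_s N = mg sin 50°, so F = 137.888 − 32.397 = 105.491 N.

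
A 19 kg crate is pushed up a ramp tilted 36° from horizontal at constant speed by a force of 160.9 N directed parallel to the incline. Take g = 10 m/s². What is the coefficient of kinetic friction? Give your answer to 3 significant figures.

At constant speed ΣF = 0 along the incline. The applied 160.9 N acts up the slope; the weight component mg sin 36° = 111.679 N and kinetic friction μN both act down the slope.
So 160.9 = 111.679 + μ × 153.713, giving μ = (160.9 − 111.679) / 153.713 = 0.3202.

0.320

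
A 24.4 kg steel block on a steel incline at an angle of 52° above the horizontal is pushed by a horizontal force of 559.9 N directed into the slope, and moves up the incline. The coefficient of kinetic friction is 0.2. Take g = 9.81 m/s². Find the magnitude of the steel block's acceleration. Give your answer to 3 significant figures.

The horizontal push has components F cos 52° = 559.9 × 0.6157 = 344.730 N up the incline and F sin 52° = 559.9 × 0.7880 = 441.201 N pressing into the surface.
The normal force is therefore N = mg cos 52° + F sin 52° = 147.376 + 441.201 = 588.577 N, and kinetic friction down the slope is μN = 0.2 × 588.577 = 117.715 N.
Along the incline: F cos 52° − mg sin 52° − μN = ma, so 344.730 − 188.619 − 117.715 = 24.4 a, giving a = 1.5736 m/s².

1.57 m/s²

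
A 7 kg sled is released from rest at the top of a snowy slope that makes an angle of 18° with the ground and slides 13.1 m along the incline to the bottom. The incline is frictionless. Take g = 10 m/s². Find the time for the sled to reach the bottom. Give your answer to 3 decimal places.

The weight component along the incline is mg sin 18° = 21.631 N and the normal force is N = mg cos 18° = 66.574 N.
With no friction, a = g sin 18° = 3.0902 m/s².
Starting from rest, L = ½at², so t = √(2L/a) = √(2 × 13.1 / 3.0902) = 2.9118 s.

2.912 s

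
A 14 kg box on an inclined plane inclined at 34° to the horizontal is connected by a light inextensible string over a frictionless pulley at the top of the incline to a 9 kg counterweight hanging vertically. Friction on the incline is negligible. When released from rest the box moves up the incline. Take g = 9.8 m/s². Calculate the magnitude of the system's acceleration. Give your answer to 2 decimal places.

0.50 m/s²

For the box on the incline: the weight component along the slope is m₁g sin 34° = 14 × 9.8 × 0.5592 = 76.722 N and the normal force is N = m₁g cos 34° = 113.744 N.
Newton's second law for the box (up-slope positive): T − 76.722 = 14 a. For the hanging counterweight (downward positive): 9 × 9.8 − T = 9 a.
Adding the two equations eliminates T: 11.478 = 23 a, so a = 0.4990 m/s².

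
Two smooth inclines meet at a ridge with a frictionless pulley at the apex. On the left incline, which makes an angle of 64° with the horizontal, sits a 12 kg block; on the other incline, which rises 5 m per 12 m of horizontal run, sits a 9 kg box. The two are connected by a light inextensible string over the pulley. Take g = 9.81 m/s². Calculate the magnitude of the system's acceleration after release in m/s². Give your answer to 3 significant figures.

3.42 m/s²

Resolve each weight along its own incline: the 12 kg mass has component 12 × 9.81 × sin 64° = 105.806 N down its slope, and the 9 kg mass has 9 × 9.81 × sin 22.62° = 33.958 N down its slope.
The 12 kg side's 105.806 N exceeds the other side's 33.958 N, so that mass slides down and the 9 kg mass slides up. Taking that direction as positive, Newton's second law for the whole system gives 105.806 − 33.958 = (12 + 9) a, so a = 71.848 / 21 = 3.4213 m/s².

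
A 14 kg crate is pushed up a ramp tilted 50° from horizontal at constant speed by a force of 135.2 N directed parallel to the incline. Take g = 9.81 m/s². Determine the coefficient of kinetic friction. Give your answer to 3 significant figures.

At constant speed ΣF = 0 along the incline. The applied 135.2 N acts up the slope; the weight component mg sin 50° = 105.209 N and kinetic friction μN both act down the slope.
So 135.2 = 105.209 + μ × 88.280, giving μ = (135.2 − 105.209) / 88.280 = 0.3397.

0.340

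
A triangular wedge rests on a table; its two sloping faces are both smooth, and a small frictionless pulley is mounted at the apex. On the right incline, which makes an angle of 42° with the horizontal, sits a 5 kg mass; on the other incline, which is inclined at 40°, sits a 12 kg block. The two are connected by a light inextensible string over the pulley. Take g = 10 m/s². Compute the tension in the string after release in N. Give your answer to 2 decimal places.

46.30 N

Resolve each weight along its own incline: the 5 kg mass has component 5 × 10 × sin 42° = 33.457 N down its slope, and the 12 kg mass has 12 × 10 × sin 40° = 77.135 N down its slope.
The 12 kg side's 77.135 N exceeds the other side's 33.457 N, so that mass slides down and the 5 kg mass slides up. Taking that direction as positive, Newton's second law for the whole system gives 77.135 − 33.457 = (5 + 12) a, so a = 43.678 / 17 = 2.5693 m/s².
For the 5 kg mass (up-slope positive): T − 33.457 = 5 × 2.5693, so T = 46.303 N.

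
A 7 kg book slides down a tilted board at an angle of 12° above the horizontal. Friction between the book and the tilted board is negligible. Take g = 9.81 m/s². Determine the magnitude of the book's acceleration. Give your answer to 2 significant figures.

Resolving the weight along the incline: the component pulling the book down the slope is mg sin 12° = 7 × 9.81 × 0.2079 = 14.276 N, and the normal force is N = mg cos 12° = 7 × 9.81 × 0.9781 = 67.166 N.
With no friction the net force along the incline is 14.276 N, so a = g sin 12° = 14.276 / 7 = 2.0394 m/s².

2.0 m/s²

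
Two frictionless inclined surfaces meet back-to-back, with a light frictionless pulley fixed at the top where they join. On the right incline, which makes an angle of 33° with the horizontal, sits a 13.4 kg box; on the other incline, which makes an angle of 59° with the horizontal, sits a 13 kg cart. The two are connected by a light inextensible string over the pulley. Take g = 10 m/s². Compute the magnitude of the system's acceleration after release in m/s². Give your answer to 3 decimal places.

1.456 m/s²

Resolve each weight along its own incline: the 13.4 kg mass has component 13.4 × 10 × sin 33° = 72.982 N down its slope, and the 13 kg mass has 13 × 10 × sin 59° = 111.432 N down its slope.
The 13 kg side's 111.432 N exceeds the other side's 72.982 N, so that mass slides down and the 13.4 kg mass slides up. Taking that direction as positive, Newton's second law for the whole system gives 111.432 − 72.982 = (13.4 + 13) a, so a = 38.450 / 26.4 = 1.4564 m/s².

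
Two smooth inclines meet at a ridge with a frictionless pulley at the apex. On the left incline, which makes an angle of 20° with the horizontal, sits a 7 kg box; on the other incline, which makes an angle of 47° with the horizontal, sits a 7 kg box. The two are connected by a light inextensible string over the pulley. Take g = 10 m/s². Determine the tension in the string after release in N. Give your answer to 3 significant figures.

37.6 N

Resolve each weight along its own incline: the 7 kg mass has component 7 × 10 × sin 20° = 23.941 N down its slope, and the 7 kg mass has 7 × 10 × sin 47° = 51.195 N down its slope.
The 7 kg side's 51.195 N exceeds the other side's 23.941 N, so that mass slides down and the 7 kg mass slides up. Taking that direction as positive, Newton's second law for the whole system gives 51.195 − 23.941 = (7 + 7) a, so a = 27.254 / 14 = 1.9467 m/s².
For the 7 kg mass (up-slope positive): T − 23.941 = 7 × 1.9467, so T = 37.568 N.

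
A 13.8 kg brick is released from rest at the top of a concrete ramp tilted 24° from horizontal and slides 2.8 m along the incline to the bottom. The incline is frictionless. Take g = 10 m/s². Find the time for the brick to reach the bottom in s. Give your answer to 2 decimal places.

1.17 s

The weight component along the incline is mg sin 24° = 56.130 N and the normal force is N = mg cos 24° = 126.069 N.
With no friction, a = g sin 24° = 4.0674 m/s².
Starting from rest, L = ½at², so t = √(2L/a) = √(2 × 2.8 / 4.0674) = 1.1734 s.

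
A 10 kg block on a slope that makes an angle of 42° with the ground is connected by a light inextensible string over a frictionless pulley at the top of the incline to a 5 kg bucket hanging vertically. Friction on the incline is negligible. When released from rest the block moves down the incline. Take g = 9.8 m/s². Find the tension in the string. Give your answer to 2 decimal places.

For the block on the incline: the weight component along the slope is m₁g sin 42° = 10 × 9.8 × 0.6691 = 65.572 N and the normal force is N = m₁g cos 42° = 72.828 N.
Newton's second law for the block (down-slope positive): 65.572 − T = 10 a. For the hanging bucket (upward positive): T − 5 × 9.8 = 5 a.
Adding the two equations eliminates T: 16.572 = 15 a, so a = 1.1048 m/s².
Then from the hanging bucket's equation, T = 5 × (9.8 + 1.1048) = 54.524 N.

54.52 N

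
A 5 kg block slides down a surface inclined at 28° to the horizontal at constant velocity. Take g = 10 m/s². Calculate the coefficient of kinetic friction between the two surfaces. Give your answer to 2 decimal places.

0.53

At constant velocity the net force along the incline is zero: mg sin 28° = μ mg cos 28°.
So μ = tan 28° = 0.4695 / 0.8829 = 0.5318.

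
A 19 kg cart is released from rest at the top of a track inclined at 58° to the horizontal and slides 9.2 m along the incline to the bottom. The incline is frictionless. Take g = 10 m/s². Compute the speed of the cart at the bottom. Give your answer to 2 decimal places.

The weight component along the incline is mg sin 58° = 161.129 N and the normal force is N = mg cos 58° = 100.685 N.
With no friction, a = g sin 58° = 8.4805 m/s².
Starting from rest over a distance of 9.2 m, v² = 2aL = 2 × 8.4805 × 9.2 = 156.0412, so v = 12.4916 m/s.

12.49 m/s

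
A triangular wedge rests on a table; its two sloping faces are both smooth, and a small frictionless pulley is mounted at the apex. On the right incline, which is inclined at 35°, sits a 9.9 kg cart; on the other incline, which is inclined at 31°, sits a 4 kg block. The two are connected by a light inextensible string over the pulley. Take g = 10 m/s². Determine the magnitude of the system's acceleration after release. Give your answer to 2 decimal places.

2.60 m/s²

Resolve each weight along its own incline: the 9.9 kg mass has component 9.9 × 10 × sin 35° = 56.784 N down its slope, and the 4 kg mass has 4 × 10 × sin 31° = 20.602 N down its slope.
The 9.9 kg side's 56.784 N exceeds the other side's 20.602 N, so that mass slides down and the 4 kg mass slides up. Taking that direction as positive, Newton's second law for the whole system gives 56.784 − 20.602 = (9.9 + 4) a, so a = 36.182 / 13.9 = 2.6030 m/s².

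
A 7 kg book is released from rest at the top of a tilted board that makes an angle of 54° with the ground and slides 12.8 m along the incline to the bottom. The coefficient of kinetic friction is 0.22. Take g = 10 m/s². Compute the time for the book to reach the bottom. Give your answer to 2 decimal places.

1.94 s

The weight component along the incline is mg sin 54° = 56.631 N and the normal force is N = mg cos 54° = 41.145 N.
Friction up the slope is f = μN = 0.22 × 41.145 = 9.052 N, so the net downslope force is 56.631 − 9.052 = 47.579 N and a = 47.579 / 7 = 6.7970 m/s².
Starting from rest, L = ½at², so t = √(2L/a) = √(2 × 12.8 / 6.7970) = 1.9407 s.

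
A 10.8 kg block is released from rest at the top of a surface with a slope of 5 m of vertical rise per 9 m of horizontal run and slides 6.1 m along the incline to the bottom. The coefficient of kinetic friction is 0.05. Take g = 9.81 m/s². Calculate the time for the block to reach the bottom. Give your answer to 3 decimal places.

1.678 s

The weight component along the incline is mg sin 29.05° = 51.453 N and the normal force is N = mg cos 29.05° = 92.615 N.
Friction up the slope is f = μN = 0.05 × 92.615 = 4.631 N, so the net downslope force is 51.453 − 4.631 = 46.822 N and a = 46.822 / 10.8 = 4.3354 m/s².
Starting from rest, L = ½at², so t = √(2L/a) = √(2 × 6.1 / 4.3354) = 1.6775 s.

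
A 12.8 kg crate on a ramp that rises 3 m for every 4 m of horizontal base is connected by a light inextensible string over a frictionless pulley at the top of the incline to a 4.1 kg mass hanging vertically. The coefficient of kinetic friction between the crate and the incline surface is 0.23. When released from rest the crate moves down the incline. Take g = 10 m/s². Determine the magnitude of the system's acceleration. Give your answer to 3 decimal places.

For the crate on the incline: the weight component along the slope is m₁g sin 36.87° = 12.8 × 10 × 0.6000 = 76.800 N and the normal force is N = m₁g cos 36.87° = 102.400 N.
Kinetic friction opposes the crate's motion down the incline: f = μN = 0.23 × 102.400 = 23.552 N acting up the slope.
Newton's second law for the crate (down-slope positive): 76.800 − 23.552 − T = 12.8 a. For the hanging mass (upward positive): T − 4.1 × 10 = 4.1 a.
Adding the two equations eliminates T: 12.248 = 16.9 a, so a = 0.7247 m/s².

0.725 m/s²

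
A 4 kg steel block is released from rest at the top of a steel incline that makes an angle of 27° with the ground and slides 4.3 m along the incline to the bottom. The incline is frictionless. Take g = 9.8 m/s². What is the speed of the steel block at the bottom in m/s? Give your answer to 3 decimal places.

The weight component along the incline is mg sin 27° = 17.796 N and the normal force is N = mg cos 27° = 34.927 N.
With no friction, a = g sin 27° = 4.4491 m/s².
Starting from rest over a distance of 4.3 m, v² = 2aL = 2 × 4.4491 × 4.3 = 38.2623, so v = 6.1857 m/s.

6.186 m/s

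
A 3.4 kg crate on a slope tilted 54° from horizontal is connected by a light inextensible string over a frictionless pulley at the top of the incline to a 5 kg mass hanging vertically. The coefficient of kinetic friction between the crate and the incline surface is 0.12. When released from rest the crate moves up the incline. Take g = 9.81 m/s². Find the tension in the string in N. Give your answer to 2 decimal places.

37.32 N

For the crate on the incline: the weight component along the slope is m₁g sin 54° = 3.4 × 9.81 × 0.8090 = 26.983 N and the normal force is N = m₁g cos 54° = 19.605 N.
Kinetic friction opposes the crate's motion up the incline: f = μN = 0.12 × 19.605 = 2.353 N acting down the slope.
Newton's second law for the crate (up-slope positive): T − 26.983 − 2.353 = 3.4 a. For the hanging mass (downward positive): 5 × 9.81 − T = 5 a.
Adding the two equations eliminates T: 19.714 = 8.4 a, so a = 2.3469 m/s².
Then from the hanging mass's equation, T = 5 × (9.81 − 2.3469) = 37.316 N.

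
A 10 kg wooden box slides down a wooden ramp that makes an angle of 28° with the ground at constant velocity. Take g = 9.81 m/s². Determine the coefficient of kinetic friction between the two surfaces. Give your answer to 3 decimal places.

At constant velocity the net force along the incline is zero: mg sin 28° = μ mg cos 28°.
So μ = tan 28° = 0.4695 / 0.8829 = 0.5318.

0.532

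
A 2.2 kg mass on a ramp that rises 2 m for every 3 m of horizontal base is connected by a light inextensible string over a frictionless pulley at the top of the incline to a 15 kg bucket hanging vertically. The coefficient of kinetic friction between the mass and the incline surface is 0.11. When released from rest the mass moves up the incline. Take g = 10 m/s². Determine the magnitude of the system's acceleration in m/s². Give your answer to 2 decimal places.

For the mass on the incline: the weight component along the slope is m₁g sin 33.69° = 2.2 × 10 × 0.5547 = 12.203 N and the normal force is N = m₁g cos 33.69° = 18.305 N.
Kinetic friction opposes the mass's motion up the incline: f = μN = 0.11 × 18.305 = 2.014 N acting down the slope.
Newton's second law for the mass (up-slope positive): T − 12.203 − 2.014 = 2.2 a. For the hanging bucket (downward positive): 15 × 10 − T = 15 a.
Adding the two equations eliminates T: 135.783 = 17.2 a, so a = 7.8944 m/s².

7.89 m/s²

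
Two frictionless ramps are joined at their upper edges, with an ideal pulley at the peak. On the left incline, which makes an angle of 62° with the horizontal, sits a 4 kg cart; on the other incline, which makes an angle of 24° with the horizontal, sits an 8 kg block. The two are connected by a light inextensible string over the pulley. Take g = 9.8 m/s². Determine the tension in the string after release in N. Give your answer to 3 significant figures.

Resolve each weight along its own incline: the 4 kg mass has component 4 × 9.8 × sin 62° = 34.612 N down its slope, and the 8 kg mass has 8 × 9.8 × sin 24° = 31.888 N down its slope.
The 4 kg side's 34.612 N exceeds the other side's 31.888 N, so that mass slides down and the 8 kg mass slides up. Taking that direction as positive, Newton's second law for the whole system gives 34.612 − 31.888 = (4 + 8) a, so a = 2.724 / 12 = 0.2270 m/s².
For the 8 kg mass (up-slope positive): T − 31.888 = 8 × 0.2270, so T = 33.704 N.

33.7 N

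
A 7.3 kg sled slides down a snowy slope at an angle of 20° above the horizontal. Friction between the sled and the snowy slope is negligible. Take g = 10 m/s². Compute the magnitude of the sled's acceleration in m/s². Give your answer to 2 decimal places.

3.42 m/s²

Resolving the weight along the incline: the component pulling the sled down the slope is mg sin 20° = 7.3 × 10 × 0.3420 = 24.966 N, and the normal force is N = mg cos 20° = 7.3 × 10 × 0.9397 = 68.598 N.
With no friction the net force along the incline is 24.966 N, so a = g sin 20° = 24.966 / 7.3 = 3.4200 m/s².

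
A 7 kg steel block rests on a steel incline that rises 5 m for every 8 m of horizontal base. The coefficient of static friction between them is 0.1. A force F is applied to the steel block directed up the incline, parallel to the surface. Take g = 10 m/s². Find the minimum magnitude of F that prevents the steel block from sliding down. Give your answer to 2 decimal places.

31.16 N

The normal force is N = mg cos 32.01° = 59.360 N. With F at its minimum the steel block is on the verge of sliding down, so static friction is at its maximum μ_s N = 0.1 × 59.360 = 5.936 N and acts up the slope.
Equilibrium along the incline: F + μ_s N = mg sin 32.01°, so F = 37.100 − 5.936 = 31.164 N.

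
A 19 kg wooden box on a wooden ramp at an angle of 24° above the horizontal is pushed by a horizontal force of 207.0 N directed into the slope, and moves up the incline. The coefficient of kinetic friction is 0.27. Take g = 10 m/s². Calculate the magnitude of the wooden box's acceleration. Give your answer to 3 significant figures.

2.22 m/s²

The horizontal push has components F cos 24° = 207.0 × 0.9135 = 189.094 N up the incline and F sin 24° = 207.0 × 0.4067 = 84.187 N pressing into the surface.
The normal force is therefore N = mg cos 24° + F sin 24° = 173.565 + 84.187 = 257.752 N, and kinetic friction down the slope is μN = 0.27 × 257.752 = 69.593 N.
Along the incline: F cos 24° − mg sin 24° − μN = ma, so 189.094 − 77.273 − 69.593 = 19 a, giving a = 2.2225 m/s².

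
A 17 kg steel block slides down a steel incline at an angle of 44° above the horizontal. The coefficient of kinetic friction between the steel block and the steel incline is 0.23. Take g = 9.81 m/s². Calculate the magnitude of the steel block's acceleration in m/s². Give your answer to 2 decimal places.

Resolving the weight along the incline: the component pulling the steel block down the slope is mg sin 44° = 17 × 9.81 × 0.6947 = 115.855 N, and the normal force is N = mg cos 44° = 17 × 9.81 × 0.7193 = 119.958 N.
Kinetic friction acts up the slope with magnitude f = μN = 0.23 × 119.958 = 27.590 N.
Net force along the incline is 115.855 − 27.590 = 88.265 N, so a = 88.265 / 17 = 5.1921 m/s².

5.19 m/s²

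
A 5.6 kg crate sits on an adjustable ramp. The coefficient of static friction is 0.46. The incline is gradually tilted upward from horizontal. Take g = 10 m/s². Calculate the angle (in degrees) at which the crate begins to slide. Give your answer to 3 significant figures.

24.7°

At the threshold of sliding, static friction is at its maximum μ_s N and exactly balances the weight component along the incline: mg sin θ = μ_s mg cos θ.
Hence tan θ = μ_s = 0.46, so θ = arctan(0.46) = 24.7024°.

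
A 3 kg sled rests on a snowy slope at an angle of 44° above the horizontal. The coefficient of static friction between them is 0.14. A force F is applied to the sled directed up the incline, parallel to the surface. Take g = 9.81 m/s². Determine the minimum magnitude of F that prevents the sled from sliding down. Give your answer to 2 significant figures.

The normal force is N = mg cos 44° = 21.170 N. With F at its minimum the sled is on the verge of sliding down, so static friction is at its maximum μ_s N = 0.14 × 21.170 = 2.964 N and acts up the slope.
Equilibrium along the incline: F + μ_s N = mg sin 44°, so F = 20.444 − 2.964 = 17.480 N.

17 N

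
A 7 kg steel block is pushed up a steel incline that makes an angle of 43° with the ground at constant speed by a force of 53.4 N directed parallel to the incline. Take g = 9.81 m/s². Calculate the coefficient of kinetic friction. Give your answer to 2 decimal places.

At constant speed ΣF = 0 along the incline. The applied 53.4 N acts up the slope; the weight component mg sin 43° = 46.833 N and kinetic friction μN both act down the slope.
So 53.4 = 46.833 + μ × 50.222, giving μ = (53.4 − 46.833) / 50.222 = 0.1308.

0.13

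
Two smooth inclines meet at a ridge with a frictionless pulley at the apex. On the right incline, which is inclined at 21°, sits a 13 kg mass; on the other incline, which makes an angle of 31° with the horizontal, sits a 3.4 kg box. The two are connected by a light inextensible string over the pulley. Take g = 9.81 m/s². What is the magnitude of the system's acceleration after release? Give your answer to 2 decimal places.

Resolve each weight along its own incline: the 13 kg mass has component 13 × 9.81 × sin 21° = 45.703 N down its slope, and the 3.4 kg mass has 3.4 × 9.81 × sin 31° = 17.179 N down its slope.
The 13 kg side's 45.703 N exceeds the other side's 17.179 N, so that mass slides down and the 3.4 kg mass slides up. Taking that direction as positive, Newton's second law for the whole system gives 45.703 − 17.179 = (13 + 3.4) a, so a = 28.524 / 16.4 = 1.7393 m/s².

1.74 m/s²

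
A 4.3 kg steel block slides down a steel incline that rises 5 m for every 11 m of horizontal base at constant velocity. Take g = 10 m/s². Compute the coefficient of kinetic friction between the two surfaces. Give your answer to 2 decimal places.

0.45

At constant velocity the net force along the incline is zero: mg sin 24.44° = μ mg cos 24.44°.
So μ = tan 24.44° = 0.4138 / 0.9104 = 0.4545.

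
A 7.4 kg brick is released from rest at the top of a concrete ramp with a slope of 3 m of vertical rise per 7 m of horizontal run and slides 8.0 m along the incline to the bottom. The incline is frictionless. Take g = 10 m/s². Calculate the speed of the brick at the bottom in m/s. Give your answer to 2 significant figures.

The weight component along the incline is mg sin 23.20° = 29.150 N and the normal force is N = mg cos 23.20° = 68.017 N.
With no friction, a = g sin 23.20° = 3.9392 m/s².
Starting from rest over a distance of 8.0 m, v² = 2aL = 2 × 3.9392 × 8.0 = 63.0272, so v = 7.9390 m/s.

7.9 m/s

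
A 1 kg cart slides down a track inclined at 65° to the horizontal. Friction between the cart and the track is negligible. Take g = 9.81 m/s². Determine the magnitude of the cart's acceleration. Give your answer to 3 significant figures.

8.89 m/s²

Resolving the weight along the incline: the component pulling the cart down the slope is mg sin 65° = 1 × 9.81 × 0.9063 = 8.891 N, and the normal force is N = mg cos 65° = 1 × 9.81 × 0.4226 = 4.146 N.
With no friction the net force along the incline is 8.891 N, so a = g sin 65° = 8.891 / 1 = 8.8910 m/s².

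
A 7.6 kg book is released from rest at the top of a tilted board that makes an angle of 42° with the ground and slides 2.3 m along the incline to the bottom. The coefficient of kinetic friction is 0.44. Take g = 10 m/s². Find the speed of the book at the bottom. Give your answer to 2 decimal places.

The weight component along the incline is mg sin 42° = 50.854 N and the normal force is N = mg cos 42° = 56.479 N.
Friction up the slope is f = μN = 0.44 × 56.479 = 24.851 N, so the net downslope force is 50.854 − 24.851 = 26.003 N and a = 26.003 / 7.6 = 3.4214 m/s².
Starting from rest over a distance of 2.3 m, v² = 2aL = 2 × 3.4214 × 2.3 = 15.7384, so v = 3.9672 m/s.

3.97 m/s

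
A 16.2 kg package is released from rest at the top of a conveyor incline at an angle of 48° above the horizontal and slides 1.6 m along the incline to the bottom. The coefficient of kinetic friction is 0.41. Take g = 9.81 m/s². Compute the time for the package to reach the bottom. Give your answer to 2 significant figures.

0.83 s

The weight component along the incline is mg sin 48° = 118.102 N and the normal force is N = mg cos 48° = 106.340 N.
Friction up the slope is f = μN = 0.41 × 106.340 = 43.599 N, so the net downslope force is 118.102 − 43.599 = 74.503 N and a = 74.503 / 16.2 = 4.5990 m/s².
Starting from rest, L = ½at², so t = √(2L/a) = √(2 × 1.6 / 4.5990) = 0.8341 s.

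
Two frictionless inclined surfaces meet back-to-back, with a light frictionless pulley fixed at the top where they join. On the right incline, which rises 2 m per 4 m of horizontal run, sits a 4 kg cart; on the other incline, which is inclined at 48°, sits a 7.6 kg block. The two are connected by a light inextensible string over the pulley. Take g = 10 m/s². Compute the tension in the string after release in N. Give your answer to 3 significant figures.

Resolve each weight along its own incline: the 4 kg mass has component 4 × 10 × sin 26.57° = 17.889 N down its slope, and the 7.6 kg mass has 7.6 × 10 × sin 48° = 56.479 N down its slope.
The 7.6 kg side's 56.479 N exceeds the other side's 17.889 N, so that mass slides down and the 4 kg mass slides up. Taking that direction as positive, Newton's second law for the whole system gives 56.479 − 17.889 = (4 + 7.6) a, so a = 38.590 / 11.6 = 3.3267 m/s².
For the 4 kg mass (up-slope positive): T − 17.889 = 4 × 3.3267, so T = 31.196 N.

31.2 N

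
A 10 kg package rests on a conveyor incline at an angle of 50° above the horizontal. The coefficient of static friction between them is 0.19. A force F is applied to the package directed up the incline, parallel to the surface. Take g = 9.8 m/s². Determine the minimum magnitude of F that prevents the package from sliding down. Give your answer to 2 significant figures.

The normal force is N = mg cos 50° = 62.993 N. With F at its minimum the package is on the verge of sliding down, so static friction is at its maximum μ_s N = 0.19 × 62.993 = 11.969 N and acts up the slope.
Equilibrium along the incline: F + μ_s N = mg sin 50°, so F = 75.072 − 11.969 = 63.103 N.

63 N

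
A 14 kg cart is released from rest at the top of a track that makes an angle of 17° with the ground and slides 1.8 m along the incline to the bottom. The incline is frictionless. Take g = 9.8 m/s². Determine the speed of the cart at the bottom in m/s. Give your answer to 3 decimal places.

3.212 m/s

The weight component along the incline is mg sin 17° = 40.113 N and the normal force is N = mg cos 17° = 131.205 N.
With no friction, a = g sin 17° = 2.8652 m/s².
Starting from rest over a distance of 1.8 m, v² = 2aL = 2 × 2.8652 × 1.8 = 10.3147, so v = 3.2117 m/s.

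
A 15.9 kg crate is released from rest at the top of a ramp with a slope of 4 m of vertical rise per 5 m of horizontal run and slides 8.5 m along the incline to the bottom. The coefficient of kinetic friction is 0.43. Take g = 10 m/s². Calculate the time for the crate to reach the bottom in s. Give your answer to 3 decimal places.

The weight component along the incline is mg sin 38.66° = 99.327 N and the normal force is N = mg cos 38.66° = 124.158 N.
Friction up the slope is f = μN = 0.43 × 124.158 = 53.388 N, so the net downslope force is 99.327 − 53.388 = 45.939 N and a = 45.939 / 15.9 = 2.8892 m/s².
Starting from rest, L = ½at², so t = √(2L/a) = √(2 × 8.5 / 2.8892) = 2.4257 s.

2.426 s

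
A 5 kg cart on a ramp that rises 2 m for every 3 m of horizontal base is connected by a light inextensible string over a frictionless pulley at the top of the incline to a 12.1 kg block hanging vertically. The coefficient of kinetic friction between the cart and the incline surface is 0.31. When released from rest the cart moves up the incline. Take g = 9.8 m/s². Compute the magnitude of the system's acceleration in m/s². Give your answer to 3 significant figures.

For the cart on the incline: the weight component along the slope is m₁g sin 33.69° = 5 × 9.8 × 0.5547 = 27.180 N and the normal force is N = m₁g cos 33.69° = 40.770 N.
Kinetic friction opposes the cart's motion up the incline: f = μN = 0.31 × 40.770 = 12.639 N acting down the slope.
Newton's second law for the cart (up-slope positive): T − 27.180 − 12.639 = 5 a. For the hanging block (downward positive): 12.1 × 9.8 − T = 12.1 a.
Adding the two equations eliminates T: 78.761 = 17.1 a, so a = 4.6059 m/s².

4.61 m/s²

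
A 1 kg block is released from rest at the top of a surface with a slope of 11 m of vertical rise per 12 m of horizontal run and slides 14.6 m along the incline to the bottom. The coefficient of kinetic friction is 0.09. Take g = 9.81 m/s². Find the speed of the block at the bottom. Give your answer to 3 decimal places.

13.212 m/s

The weight component along the incline is mg sin 42.51° = 6.629 N and the normal force is N = mg cos 42.51° = 7.231 N.
Friction up the slope is f = μN = 0.09 × 7.231 = 0.651 N, so the net downslope force is 6.629 − 0.651 = 5.978 N and a = 5.978 / 1 = 5.9780 m/s².
Starting from rest over a distance of 14.6 m, v² = 2aL = 2 × 5.9780 × 14.6 = 174.5576, so v = 13.2120 m/s.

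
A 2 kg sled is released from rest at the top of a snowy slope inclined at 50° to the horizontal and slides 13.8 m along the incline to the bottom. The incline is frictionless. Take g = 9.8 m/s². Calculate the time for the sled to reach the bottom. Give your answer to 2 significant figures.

1.9 s

The weight component along the incline is mg sin 50° = 15.014 N and the normal force is N = mg cos 50° = 12.599 N.
With no friction, a = g sin 50° = 7.5072 m/s².
Starting from rest, L = ½at², so t = √(2L/a) = √(2 × 13.8 / 7.5072) = 1.9174 s.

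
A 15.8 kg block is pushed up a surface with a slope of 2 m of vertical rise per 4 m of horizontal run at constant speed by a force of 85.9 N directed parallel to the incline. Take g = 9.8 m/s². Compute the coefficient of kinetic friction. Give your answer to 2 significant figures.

At constant speed ΣF = 0 along the incline. The applied 85.9 N acts up the slope; the weight component mg sin 26.57° = 69.247 N and kinetic friction μN both act down the slope.
So 85.9 = 69.247 + μ × 138.493, giving μ = (85.9 − 69.247) / 138.493 = 0.1202.

0.12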